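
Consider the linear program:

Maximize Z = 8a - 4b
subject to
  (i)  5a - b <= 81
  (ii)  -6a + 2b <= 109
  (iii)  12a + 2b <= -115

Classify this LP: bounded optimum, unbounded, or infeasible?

From the feasible point (47/22, -1547/22), moving in the direction (-1, -5) keeps every constraint satisfied while Z increases without bound.

unbounded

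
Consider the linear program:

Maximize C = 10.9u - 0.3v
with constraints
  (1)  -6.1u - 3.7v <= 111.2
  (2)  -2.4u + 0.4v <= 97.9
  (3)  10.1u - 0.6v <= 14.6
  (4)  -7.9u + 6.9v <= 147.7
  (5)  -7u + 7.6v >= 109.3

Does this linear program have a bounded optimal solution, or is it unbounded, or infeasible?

bounded optimum

Extreme points and C = 10.9u - 0.3v:
  (-131377/7132, 2249/7132) → C = -358171/1783
  (-124953/7226, -11167/7226) → C = -3396594/18065
  (6312/2165, 160711/6495) → C = 527297/21650
  (8827/3628, 120613/7256) → C = 1562447/72560
The feasible region has finitely many vertices and no improving ray; the maximum is 527297/21650 at (6312/2165, 160711/6495).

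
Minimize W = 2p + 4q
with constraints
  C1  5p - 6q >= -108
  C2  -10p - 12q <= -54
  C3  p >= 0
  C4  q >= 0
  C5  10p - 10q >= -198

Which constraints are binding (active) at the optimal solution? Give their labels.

C2 and C4

Corner points and W = 2p + 4q:
  (0, 18) → W = 72
  (0, 9/2) → W = 18
  (27/5, 0) → W = 54/5
The feasible region is unbounded (it extends along (6, 5), (1, 0)), but W strictly increases along every unbounded feasible direction, so there is no improving ray and the minimum is attained at a vertex.

The minimum is at (27/5, 0). Substituting into each constraint, equality holds for C2 and C4; the remaining constraints have slack.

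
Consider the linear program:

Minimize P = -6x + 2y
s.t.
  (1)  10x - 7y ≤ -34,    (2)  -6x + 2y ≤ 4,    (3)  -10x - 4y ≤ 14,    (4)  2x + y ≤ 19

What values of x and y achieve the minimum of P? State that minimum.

x = 33/8, y = 43/4, minimum P = -13/4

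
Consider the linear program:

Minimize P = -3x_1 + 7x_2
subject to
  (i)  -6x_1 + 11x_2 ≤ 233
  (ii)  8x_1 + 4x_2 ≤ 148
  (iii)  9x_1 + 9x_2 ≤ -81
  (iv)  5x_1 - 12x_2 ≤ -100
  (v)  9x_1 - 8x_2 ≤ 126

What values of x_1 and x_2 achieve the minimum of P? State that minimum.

x_1 = -208/17, x_2 = 55/17, minimum P = 1009/17

Vertices and P = -3x_1 + 7x_2:
  (-332/17, 179/17) → P = 2249/17
  (-1696/17, -565/17) → P = 1133/17
  (-208/17, 55/17) → P = 1009/17

The binding constraints are 9x_1 + 9x_2 = -81 and 5x_1 - 12x_2 = -100.
Solving simultaneously gives x_1 = -208/17, x_2 = 55/17.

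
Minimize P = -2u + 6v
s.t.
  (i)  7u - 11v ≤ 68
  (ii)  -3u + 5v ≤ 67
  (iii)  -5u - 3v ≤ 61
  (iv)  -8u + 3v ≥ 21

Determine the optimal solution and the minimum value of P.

u = -82/13, v = -383/39, minimum P = -602/13

Feasible corners and P = -2u + 6v:
  (-253/17, 76/17) → P = 962/17
  (96/31, 473/31) → P = 2646/31
  (-82/13, -383/39) → P = -602/13

The binding constraints are -5u - 3v = 61 and -8u + 3v = 21.
Solving simultaneously gives u = -82/13, v = -383/39.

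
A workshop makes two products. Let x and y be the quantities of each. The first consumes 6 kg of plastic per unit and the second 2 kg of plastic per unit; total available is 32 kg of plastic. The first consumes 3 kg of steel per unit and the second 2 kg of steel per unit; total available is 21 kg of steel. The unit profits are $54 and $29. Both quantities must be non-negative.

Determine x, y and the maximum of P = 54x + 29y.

x = 11/3, y = 5, maximum P = 343

Vertices and P = 54x + 29y:
  (0, 0) → P = 0
  (0, 21/2) → P = 609/2
  (16/3, 0) → P = 288
  (11/3, 5) → P = 343

The optimum lies where 6x + 2y = 32 and 3x + 2y = 21.
Solving simultaneously gives x = 11/3, y = 5.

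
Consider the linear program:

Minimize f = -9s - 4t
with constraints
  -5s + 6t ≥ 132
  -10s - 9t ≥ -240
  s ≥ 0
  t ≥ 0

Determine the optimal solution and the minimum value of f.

s = 12/5, t = 24, minimum f = -588/5

Feasible corners and f = -9s - 4t:
  (12/5, 24) → f = -588/5
  (0, 22) → f = -88
  (0, 80/3) → f = -320/3

At the optimal vertex, -5s + 6t = 132 and -10s - 9t = -240.
Solving simultaneously gives s = 12/5, t = 24.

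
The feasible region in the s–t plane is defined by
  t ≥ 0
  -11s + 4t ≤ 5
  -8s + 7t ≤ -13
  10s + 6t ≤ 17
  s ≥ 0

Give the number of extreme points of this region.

Intersecting each pair of boundary lines and keeping only the points that satisfy every inequality leaves:
  (13/8, 0)
  (17/10, 0)
  (197/118, 3/59)

3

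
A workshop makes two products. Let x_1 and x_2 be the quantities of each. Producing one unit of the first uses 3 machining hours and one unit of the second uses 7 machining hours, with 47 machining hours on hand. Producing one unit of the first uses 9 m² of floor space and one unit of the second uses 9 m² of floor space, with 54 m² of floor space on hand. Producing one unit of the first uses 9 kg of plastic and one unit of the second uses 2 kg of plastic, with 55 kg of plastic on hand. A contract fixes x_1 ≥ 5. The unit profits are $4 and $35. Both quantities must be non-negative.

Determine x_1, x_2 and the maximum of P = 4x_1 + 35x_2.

Vertices and P = 4x_1 + 35x_2:
  (6, 0) → P = 24
  (5, 0) → P = 20
  (5, 1) → P = 55

x_1 = 5, x_2 = 1, maximum P = 55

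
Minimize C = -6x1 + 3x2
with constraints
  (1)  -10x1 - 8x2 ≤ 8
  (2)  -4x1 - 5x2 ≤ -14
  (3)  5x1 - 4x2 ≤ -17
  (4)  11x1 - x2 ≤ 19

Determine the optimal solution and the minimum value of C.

x1 = 31/13, x2 = 94/13, minimum C = 96/13

Vertices and C = -6x1 + 3x2:
  (-76/9, 86/9) → C = 238/3
  (-29/41, 138/41) → C = 588/41
  (31/13, 94/13) → C = 96/13
The feasible region is unbounded (it extends along (1, 11), (-4, 5)), but C strictly increases along every unbounded feasible direction, so there is no improving ray and the minimum is attained at a vertex.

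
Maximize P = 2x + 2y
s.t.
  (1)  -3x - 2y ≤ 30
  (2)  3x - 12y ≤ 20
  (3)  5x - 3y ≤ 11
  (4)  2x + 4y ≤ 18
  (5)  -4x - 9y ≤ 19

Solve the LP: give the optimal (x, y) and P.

x = 49/13, y = 34/13, maximum P = 166/13

Feasible corners and P = 2x + 2y:
  (-39/2, 57/4) → P = -21/2
  (-232/19, 63/19) → P = -338/19
  (24/17, -67/51) → P = 10/51
  (-16/25, -137/75) → P = -74/15
  (49/13, 34/13) → P = 166/13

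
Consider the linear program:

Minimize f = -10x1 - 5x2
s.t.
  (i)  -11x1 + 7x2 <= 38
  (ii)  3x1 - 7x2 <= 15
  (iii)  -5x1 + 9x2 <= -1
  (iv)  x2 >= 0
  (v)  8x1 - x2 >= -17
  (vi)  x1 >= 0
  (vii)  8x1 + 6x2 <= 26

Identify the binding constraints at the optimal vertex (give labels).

(iv) and (vii)

Feasible corners and f = -10x1 - 5x2:
  (1/5, 0) → f = -2
  (40/17, 61/51) → f = -1505/51
  (13/4, 0) → f = -65/2

The minimum is at (13/4, 0). Substituting into each constraint, equality holds for (iv) and (vii); the remaining constraints have slack.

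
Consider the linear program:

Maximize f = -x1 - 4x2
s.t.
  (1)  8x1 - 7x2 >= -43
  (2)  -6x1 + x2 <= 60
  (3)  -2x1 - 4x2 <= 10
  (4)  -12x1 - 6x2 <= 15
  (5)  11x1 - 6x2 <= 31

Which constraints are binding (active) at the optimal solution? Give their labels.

Feasible corners and f = -x1 - 4x2:
  (-11/4, 3) → f = -37/4
  (475/29, 721/29) → f = -3359/29
  (0, -5/2) → f = 10
  (8/7, -43/14) → f = 78/7

The maximum is at (8/7, -43/14). Substituting into each constraint, equality holds for (3) and (5); the remaining constraints have slack.

(3) and (5)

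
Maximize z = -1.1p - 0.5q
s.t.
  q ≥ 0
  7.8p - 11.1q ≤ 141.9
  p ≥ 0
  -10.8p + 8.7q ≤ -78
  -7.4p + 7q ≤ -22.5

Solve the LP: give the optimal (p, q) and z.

Corner points and z = -1.1p - 0.5q:
  (473/26, 0) → z = -5203/260
  (65/9, 0) → z = -143/18
  (11675/374, 5570/187) → z = -36825/748
The feasible region is unbounded (it extends along (35, 37), (37, 26)), but z strictly decreases along every unbounded feasible direction, so there is no improving ray and the maximum is attained at a vertex.

At the optimal vertex, q = 0 and -10.8p + 8.7q = -78.
Solving simultaneously gives p = 65/9, q = 0.

p = 65/9, q = 0, maximum z = -143/18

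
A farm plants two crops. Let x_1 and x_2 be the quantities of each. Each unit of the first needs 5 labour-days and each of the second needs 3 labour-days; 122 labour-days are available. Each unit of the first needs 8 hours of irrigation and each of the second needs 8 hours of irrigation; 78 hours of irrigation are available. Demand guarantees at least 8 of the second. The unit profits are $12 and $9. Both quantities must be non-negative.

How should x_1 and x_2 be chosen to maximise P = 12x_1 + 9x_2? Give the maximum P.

Extreme points and P = 12x_1 + 9x_2:
  (0, 39/4) → P = 351/4
  (0, 8) → P = 72
  (7/4, 8) → P = 93

x_1 = 7/4, x_2 = 8, maximum P = 93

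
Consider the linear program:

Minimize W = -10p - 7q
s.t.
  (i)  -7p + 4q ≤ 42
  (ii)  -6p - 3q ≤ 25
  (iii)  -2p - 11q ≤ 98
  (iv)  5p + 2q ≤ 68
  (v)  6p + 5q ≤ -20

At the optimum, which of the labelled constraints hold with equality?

(iii) and (v)

Extreme points and W = -10p - 7q:
  (-226/45, 77/45) → W = 1721/45
  (-290/59, 112/59) → W = 2116/59
  (19/60, -269/30) → W = 298/5
  (135/28, -137/14) → W = 142/7

The minimum is at (135/28, -137/14). Substituting into each constraint, equality holds for (iii) and (v); the remaining constraints have slack.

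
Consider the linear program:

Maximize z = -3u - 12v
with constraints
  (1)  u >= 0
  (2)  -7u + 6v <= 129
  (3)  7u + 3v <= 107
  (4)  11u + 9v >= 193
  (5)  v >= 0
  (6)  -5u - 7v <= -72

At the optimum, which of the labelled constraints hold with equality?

(3) and (4)

Feasible corners and z = -3u - 12v:
  (0, 43/2) → z = -258
  (0, 193/9) → z = -772/3
  (85/21, 236/9) → z = -6863/21
  (64/5, 29/5) → z = -108

The maximum is at (64/5, 29/5). Substituting into each constraint, equality holds for (3) and (4); the remaining constraints have slack.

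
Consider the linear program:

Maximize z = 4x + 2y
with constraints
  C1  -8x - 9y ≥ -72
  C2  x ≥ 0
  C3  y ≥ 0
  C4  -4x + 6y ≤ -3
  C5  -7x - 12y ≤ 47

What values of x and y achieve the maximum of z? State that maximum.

x = 9, y = 0, maximum z = 36

Feasible corners and z = 4x + 2y:
  (9, 0) → z = 36
  (153/28, 22/7) → z = 197/7
  (3/4, 0) → z = 3

At the optimal vertex, -8x - 9y = -72 and y = 0.
Solving simultaneously gives x = 9, y = 0.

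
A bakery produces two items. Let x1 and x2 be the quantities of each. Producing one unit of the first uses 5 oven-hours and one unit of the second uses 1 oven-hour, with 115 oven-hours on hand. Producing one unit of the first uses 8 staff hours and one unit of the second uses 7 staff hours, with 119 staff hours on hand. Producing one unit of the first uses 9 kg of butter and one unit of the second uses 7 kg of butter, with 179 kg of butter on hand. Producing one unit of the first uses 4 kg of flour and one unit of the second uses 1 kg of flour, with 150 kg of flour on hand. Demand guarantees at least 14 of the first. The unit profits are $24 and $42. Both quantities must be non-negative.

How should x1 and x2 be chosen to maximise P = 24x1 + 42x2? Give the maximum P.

At the optimal vertex, 8x1 + 7x2 = 119 and x1 = 14.
Solving simultaneously gives x1 = 14, x2 = 1.

x1 = 14, x2 = 1, maximum P = 378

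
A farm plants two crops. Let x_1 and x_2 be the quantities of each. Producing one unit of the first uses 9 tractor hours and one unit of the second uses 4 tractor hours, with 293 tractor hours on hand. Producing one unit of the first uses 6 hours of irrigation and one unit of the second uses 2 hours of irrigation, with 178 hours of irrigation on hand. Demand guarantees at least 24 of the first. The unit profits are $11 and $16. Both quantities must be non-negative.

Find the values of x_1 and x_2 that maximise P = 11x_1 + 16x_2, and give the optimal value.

Corner points and P = 11x_1 + 16x_2:
  (89/3, 0) → P = 979/3
  (24, 0) → P = 264
  (24, 17) → P = 536

x_1 = 24, x_2 = 17, maximum P = 536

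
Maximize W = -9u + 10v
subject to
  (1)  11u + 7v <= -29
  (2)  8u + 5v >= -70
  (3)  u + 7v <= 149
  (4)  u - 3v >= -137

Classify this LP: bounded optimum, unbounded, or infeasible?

Extreme points and W = -9u + 10v:
  (-89/5, 834/35) → W = 13947/35
  (-1235/51, 1262/51) → W = 23735/51
The feasible region has finitely many vertices and no improving ray; the maximum is 23735/51 at (-1235/51, 1262/51).

bounded optimum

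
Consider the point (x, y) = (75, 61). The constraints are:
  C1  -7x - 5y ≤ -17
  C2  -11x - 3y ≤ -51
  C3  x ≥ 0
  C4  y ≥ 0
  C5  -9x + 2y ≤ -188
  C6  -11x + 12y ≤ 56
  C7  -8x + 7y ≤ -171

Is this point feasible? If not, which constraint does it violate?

C1: -830 ≤ -17 ✓
C2: -1008 ≤ -51 ✓
C3: 75 ≥ 0 ✓
C4: 61 ≥ 0 ✓
C5: -553 ≤ -188 ✓
C6: -93 ≤ 56 ✓
C7: -173 ≤ -171 ✓

feasible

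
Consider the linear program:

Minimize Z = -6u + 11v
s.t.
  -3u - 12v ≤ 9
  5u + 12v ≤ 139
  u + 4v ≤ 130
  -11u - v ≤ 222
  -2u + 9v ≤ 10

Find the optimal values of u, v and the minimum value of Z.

Feasible corners and Z = -6u + 11v:
  (74, -77/4) → Z = -2623/4
  (-67/17, 4/17) → Z = 446/17
  (377/23, 328/69) → Z = -3178/69

u = 74, v = -77/4, minimum Z = -2623/4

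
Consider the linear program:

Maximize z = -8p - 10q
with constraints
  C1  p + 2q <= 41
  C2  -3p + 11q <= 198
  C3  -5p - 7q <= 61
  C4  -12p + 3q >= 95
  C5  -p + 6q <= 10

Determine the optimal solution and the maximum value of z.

Feasible corners and z = -8p - 10q:
  (-848/99, -257/99) → z = 3118/33
  (-436/37, -11/37) → z = 3598/37
  (-180/23, 25/69) → z = 4070/69

p = -436/37, q = -11/37, maximum z = 3598/37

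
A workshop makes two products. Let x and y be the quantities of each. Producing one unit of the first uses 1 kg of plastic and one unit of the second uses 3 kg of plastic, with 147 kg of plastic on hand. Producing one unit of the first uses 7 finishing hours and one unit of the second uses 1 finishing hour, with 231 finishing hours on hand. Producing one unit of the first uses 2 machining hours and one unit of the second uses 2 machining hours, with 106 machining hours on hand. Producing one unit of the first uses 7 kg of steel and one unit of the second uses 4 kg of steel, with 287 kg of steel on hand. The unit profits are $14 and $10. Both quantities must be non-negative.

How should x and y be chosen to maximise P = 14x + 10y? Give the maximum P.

Extreme points and P = 14x + 10y:
  (0, 0) → P = 0
  (0, 49) → P = 490
  (33, 0) → P = 462
  (6, 47) → P = 554
  (91/3, 56/3) → P = 1834/3
  (25, 28) → P = 630

x = 25, y = 28, maximum P = 630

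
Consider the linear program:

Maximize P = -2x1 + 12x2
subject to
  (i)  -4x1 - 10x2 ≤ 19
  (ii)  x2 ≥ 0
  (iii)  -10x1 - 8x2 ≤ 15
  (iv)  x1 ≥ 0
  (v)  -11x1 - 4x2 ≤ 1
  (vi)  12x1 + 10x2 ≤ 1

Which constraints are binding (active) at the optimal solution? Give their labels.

Corner points and P = -2x1 + 12x2:
  (0, 0) → P = 0
  (1/12, 0) → P = -1/6
  (0, 1/10) → P = 6/5

The maximum is at (0, 1/10). Substituting into each constraint, equality holds for (iv) and (vi); the remaining constraints have slack.

(iv) and (vi)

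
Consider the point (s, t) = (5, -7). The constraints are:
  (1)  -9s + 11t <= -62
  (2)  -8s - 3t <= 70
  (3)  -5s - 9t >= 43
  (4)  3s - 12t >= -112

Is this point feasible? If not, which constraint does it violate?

Constraint (3): -5s - 9t = 38, which is not ≥ 43. All other constraints are satisfied.

not feasible — violates (3)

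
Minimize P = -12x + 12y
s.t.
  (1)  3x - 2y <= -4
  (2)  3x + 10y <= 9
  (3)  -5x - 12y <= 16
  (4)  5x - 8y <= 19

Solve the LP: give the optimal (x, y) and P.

Vertices and P = -12x + 12y:
  (-11/18, 13/12) → P = 61/3
  (-40/23, -14/23) → P = 312/23
  (-134/7, 93/14) → P = 2166/7

x = -40/23, y = -14/23, minimum P = 312/23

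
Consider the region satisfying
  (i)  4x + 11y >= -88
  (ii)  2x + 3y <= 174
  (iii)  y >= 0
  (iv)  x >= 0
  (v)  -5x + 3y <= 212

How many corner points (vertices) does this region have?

The feasible vertices (each the meet of two boundaries and inside every other half-plane) are:
  (87, 0)
  (0, 58)
  (0, 0)

3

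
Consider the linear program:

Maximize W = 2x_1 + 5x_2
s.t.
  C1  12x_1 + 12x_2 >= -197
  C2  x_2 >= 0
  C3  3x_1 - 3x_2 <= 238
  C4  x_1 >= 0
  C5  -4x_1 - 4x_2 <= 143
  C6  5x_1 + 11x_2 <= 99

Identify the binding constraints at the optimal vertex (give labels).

Feasible corners and W = 2x_1 + 5x_2:
  (0, 0) → W = 0
  (99/5, 0) → W = 198/5
  (0, 9) → W = 45

The maximum is at (0, 9). Substituting into each constraint, equality holds for C4 and C6; the remaining constraints have slack.

C4 and C6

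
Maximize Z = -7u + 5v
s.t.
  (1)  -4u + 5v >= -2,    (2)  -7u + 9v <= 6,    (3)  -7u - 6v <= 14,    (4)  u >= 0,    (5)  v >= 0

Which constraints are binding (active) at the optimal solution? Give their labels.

(2) and (4)

Vertices and Z = -7u + 5v:
  (48, 38) → Z = -146
  (1/2, 0) → Z = -7/2
  (0, 2/3) → Z = 10/3
  (0, 0) → Z = 0

The maximum is at (0, 2/3). Substituting into each constraint, equality holds for (2) and (4); the remaining constraints have slack.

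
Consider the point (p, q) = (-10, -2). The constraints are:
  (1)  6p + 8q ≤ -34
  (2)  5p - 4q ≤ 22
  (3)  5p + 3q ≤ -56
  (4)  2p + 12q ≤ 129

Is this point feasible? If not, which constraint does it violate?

feasible

(1): -76 ≤ -34 ✓
(2): -42 ≤ 22 ✓
(3): -56 ≤ -56 ✓
(4): -44 ≤ 129 ✓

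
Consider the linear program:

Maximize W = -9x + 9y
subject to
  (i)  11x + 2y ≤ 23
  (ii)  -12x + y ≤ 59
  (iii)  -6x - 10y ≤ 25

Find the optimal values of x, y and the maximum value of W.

Feasible corners and W = -9x + 9y:
  (-19/7, 185/7) → W = 1836/7
  (20/7, -59/14) → W = -891/14
  (-205/42, 3/7) → W = 669/14

x = -19/7, y = 185/7, maximum W = 1836/7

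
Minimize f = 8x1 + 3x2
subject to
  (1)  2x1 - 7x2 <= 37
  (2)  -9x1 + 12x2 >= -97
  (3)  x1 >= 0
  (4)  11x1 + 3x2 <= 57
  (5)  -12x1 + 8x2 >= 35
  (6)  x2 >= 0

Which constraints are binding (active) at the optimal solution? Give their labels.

Vertices and f = 8x1 + 3x2:
  (0, 19) → f = 57
  (0, 35/8) → f = 105/8
  (351/124, 1069/124) → f = 6015/124

The minimum is at (0, 35/8). Substituting into each constraint, equality holds for (3) and (5); the remaining constraints have slack.

(3) and (5)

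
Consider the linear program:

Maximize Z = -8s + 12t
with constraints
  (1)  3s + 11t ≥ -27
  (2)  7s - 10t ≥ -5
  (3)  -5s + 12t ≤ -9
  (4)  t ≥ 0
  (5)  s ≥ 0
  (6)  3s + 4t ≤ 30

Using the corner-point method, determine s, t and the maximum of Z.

s = 9/5, t = 0, maximum Z = -72/5

Corner points and Z = -8s + 12t:
  (9/5, 0) → Z = -72/5
  (99/14, 123/56) → Z = -423/14
  (10, 0) → Z = -80

The binding constraints are -5s + 12t = -9 and t = 0.
Solving simultaneously gives s = 9/5, t = 0.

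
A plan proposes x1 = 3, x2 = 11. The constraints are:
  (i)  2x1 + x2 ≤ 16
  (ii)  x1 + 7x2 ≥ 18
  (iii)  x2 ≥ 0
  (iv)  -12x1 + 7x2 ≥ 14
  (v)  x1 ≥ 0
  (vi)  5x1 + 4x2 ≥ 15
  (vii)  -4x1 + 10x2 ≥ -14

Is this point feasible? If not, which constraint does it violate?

Constraint (i): 2x1 + x2 = 17, which is not ≤ 16. All other constraints are satisfied.

not feasible — violates (i)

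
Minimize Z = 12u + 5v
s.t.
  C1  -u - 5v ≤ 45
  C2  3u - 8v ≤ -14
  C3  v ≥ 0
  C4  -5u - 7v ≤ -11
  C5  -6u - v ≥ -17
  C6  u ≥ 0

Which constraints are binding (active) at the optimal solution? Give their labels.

C2 and C6

Corner points and Z = 12u + 5v:
  (122/51, 45/17) → Z = 713/17
  (0, 7/4) → Z = 35/4
  (0, 17) → Z = 85

The minimum is at (0, 7/4). Substituting into each constraint, equality holds for C2 and C6; the remaining constraints have slack.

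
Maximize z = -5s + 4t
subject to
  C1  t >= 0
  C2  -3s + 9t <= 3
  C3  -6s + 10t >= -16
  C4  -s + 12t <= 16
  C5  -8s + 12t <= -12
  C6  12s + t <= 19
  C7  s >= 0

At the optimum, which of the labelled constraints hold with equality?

Extreme points and z = -5s + 4t:
  (3/2, 0) → z = -15/2
  (19/12, 0) → z = -95/12
  (30/19, 1/19) → z = -146/19

The maximum is at (3/2, 0). Substituting into each constraint, equality holds for C1 and C5; the remaining constraints have slack.

C1 and C5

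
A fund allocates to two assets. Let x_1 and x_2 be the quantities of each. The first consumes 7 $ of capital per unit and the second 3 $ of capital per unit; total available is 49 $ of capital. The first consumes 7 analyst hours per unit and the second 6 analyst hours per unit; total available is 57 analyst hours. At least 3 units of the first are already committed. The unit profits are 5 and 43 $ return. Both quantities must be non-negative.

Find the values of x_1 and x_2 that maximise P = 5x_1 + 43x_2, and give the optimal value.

Feasible corners and P = 5x_1 + 43x_2:
  (7, 0) → P = 35
  (3, 0) → P = 15
  (41/7, 8/3) → P = 3023/21
  (3, 6) → P = 273

x_1 = 3, x_2 = 6, maximum P = 273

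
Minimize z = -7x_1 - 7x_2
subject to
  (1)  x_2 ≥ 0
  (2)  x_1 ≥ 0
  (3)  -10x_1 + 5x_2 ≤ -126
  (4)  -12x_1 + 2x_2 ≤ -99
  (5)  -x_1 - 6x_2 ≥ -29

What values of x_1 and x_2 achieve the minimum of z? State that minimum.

The optimum lies where x_2 = 0 and -x_1 - 6x_2 = -29.
Solving simultaneously gives x_1 = 29, x_2 = 0.

x_1 = 29, x_2 = 0, minimum z = -203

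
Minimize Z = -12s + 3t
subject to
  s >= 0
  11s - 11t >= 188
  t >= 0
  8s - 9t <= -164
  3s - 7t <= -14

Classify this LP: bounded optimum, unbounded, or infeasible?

unbounded

From the feasible point (3496/11, 3308/11), moving in the direction (9, 8) keeps every constraint satisfied while Z decreases without bound.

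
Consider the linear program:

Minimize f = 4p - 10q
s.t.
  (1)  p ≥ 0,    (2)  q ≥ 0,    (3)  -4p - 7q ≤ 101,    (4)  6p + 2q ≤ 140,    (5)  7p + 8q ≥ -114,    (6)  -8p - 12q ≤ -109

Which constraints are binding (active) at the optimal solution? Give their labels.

(1) and (4)

Extreme points and f = 4p - 10q:
  (0, 70) → f = -700
  (0, 109/12) → f = -545/6
  (70/3, 0) → f = 280/3
  (109/8, 0) → f = 109/2

The minimum is at (0, 70). Substituting into each constraint, equality holds for (1) and (4); the remaining constraints have slack.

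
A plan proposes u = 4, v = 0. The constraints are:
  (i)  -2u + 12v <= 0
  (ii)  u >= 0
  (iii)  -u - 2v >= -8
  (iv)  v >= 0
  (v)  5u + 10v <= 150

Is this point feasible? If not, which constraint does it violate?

feasible

(i): -8 ≤ 0 ✓
(ii): 4 ≥ 0 ✓
(iii): -4 ≥ -8 ✓
(iv): 0 ≥ 0 ✓
(v): 20 ≤ 150 ✓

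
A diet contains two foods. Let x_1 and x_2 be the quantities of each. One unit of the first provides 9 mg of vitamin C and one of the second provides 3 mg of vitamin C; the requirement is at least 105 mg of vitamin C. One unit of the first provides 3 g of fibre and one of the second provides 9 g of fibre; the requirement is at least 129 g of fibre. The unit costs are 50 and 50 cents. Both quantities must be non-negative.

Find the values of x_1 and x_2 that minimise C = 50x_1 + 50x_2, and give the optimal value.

Corner points and C = 50x_1 + 50x_2:
  (0, 35) → C = 1750
  (43, 0) → C = 2150
  (31/4, 47/4) → C = 975
The feasible region is unbounded (it extends along (0, 1), (1, 0)), but C strictly increases along every unbounded feasible direction, so there is no improving ray and the minimum is attained at a vertex.

The optimum lies where 9x_1 + 3x_2 = 105 and 3x_1 + 9x_2 = 129.
Solving simultaneously gives x_1 = 31/4, x_2 = 47/4.

x_1 = 31/4, x_2 = 47/4, minimum C = 975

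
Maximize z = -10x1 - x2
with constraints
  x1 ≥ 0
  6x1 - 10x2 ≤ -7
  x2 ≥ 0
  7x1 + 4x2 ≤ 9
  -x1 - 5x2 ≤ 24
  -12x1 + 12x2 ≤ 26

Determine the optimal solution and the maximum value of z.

x1 = 0, x2 = 7/10, maximum z = -7/10

Feasible corners and z = -10x1 - x2:
  (0, 7/10) → z = -7/10
  (0, 13/6) → z = -13/6
  (31/47, 103/94) → z = -723/94
  (1/33, 145/66) → z = -5/2

At the optimal vertex, x1 = 0 and 6x1 - 10x2 = -7.
Solving simultaneously gives x1 = 0, x2 = 7/10.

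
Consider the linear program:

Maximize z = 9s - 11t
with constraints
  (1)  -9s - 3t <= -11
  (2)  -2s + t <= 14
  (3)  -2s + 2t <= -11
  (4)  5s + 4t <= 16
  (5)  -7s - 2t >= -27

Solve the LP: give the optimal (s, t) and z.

s = 59/3, t = -166/3, maximum z = 2357/3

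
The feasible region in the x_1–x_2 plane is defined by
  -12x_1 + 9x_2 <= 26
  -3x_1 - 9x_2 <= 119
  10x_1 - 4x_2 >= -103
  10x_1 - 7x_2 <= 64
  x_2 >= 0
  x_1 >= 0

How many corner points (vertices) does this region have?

Intersecting each pair of boundary lines and keeping only the points that satisfy every inequality leaves:
  (379/3, 514/3)
  (0, 26/9)
  (32/5, 0)
  (0, 0)

4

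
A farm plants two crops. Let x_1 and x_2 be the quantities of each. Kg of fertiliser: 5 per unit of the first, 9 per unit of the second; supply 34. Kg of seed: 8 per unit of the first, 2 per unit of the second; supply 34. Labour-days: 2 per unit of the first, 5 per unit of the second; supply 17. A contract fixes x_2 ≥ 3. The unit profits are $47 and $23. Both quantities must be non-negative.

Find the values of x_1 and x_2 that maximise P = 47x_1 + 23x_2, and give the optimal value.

x_1 = 1, x_2 = 3, maximum P = 116

Feasible corners and P = 47x_1 + 23x_2:
  (0, 17/5) → P = 391/5
  (0, 3) → P = 69
  (1, 3) → P = 116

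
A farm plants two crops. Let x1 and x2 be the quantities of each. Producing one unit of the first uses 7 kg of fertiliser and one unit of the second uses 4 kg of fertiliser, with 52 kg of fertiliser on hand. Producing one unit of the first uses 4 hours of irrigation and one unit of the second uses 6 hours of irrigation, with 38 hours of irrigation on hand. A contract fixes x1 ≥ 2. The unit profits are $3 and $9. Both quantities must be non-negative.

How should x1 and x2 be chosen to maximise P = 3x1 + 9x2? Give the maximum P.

x1 = 2, x2 = 5, maximum P = 51

Vertices and P = 3x1 + 9x2:
  (52/7, 0) → P = 156/7
  (2, 0) → P = 6
  (80/13, 29/13) → P = 501/13
  (2, 5) → P = 51

At the optimal vertex, 4x1 + 6x2 = 38 and x1 = 2.
Solving simultaneously gives x1 = 2, x2 = 5.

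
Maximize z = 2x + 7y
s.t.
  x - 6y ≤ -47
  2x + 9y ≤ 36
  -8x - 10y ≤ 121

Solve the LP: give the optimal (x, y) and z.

x = -69/7, y = 130/21, maximum z = 496/21

Extreme points and z = 2x + 7y:
  (-69/7, 130/21) → z = 496/21
  (-598/29, 255/58) → z = -607/58
  (-1449/52, 265/26) → z = 203/13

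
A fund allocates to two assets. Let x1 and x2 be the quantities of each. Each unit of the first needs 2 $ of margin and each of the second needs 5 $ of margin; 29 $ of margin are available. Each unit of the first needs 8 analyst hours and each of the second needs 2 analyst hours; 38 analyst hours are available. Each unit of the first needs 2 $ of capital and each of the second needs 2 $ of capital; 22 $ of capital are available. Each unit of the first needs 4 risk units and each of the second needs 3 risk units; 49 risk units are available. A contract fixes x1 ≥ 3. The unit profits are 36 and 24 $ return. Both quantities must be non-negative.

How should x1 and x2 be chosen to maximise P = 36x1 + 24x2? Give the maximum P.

x1 = 11/3, x2 = 13/3, maximum P = 236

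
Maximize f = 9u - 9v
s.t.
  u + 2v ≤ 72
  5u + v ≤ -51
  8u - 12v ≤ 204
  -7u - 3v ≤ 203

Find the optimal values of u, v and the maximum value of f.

u = -6, v = -21, maximum f = 135

Extreme points and f = 9u - 9v:
  (-58/3, 137/3) → f = -585
  (-622/11, 707/11) → f = -11961/11
  (-6, -21) → f = 135
  (-152/9, -763/27) → f = 307/3

At the optimal vertex, 5u + v = -51 and 8u - 12v = 204.
Solving simultaneously gives u = -6, v = -21.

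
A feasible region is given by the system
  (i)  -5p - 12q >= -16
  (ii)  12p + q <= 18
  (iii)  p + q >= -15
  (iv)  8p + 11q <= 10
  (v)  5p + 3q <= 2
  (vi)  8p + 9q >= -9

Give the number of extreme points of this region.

5

The feasible vertices (each the meet of two boundaries and inside every other half-plane) are:
  (-56/41, 78/41)
  (-84/17, 173/51)
  (52/31, -66/31)
  (171/100, -63/25)
  (-8/31, 34/31)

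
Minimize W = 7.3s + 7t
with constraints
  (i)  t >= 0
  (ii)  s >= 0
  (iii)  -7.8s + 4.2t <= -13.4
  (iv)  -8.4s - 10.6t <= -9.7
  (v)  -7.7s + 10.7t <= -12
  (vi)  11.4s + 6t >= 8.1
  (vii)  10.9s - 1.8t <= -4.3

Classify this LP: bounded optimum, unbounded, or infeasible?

The boundaries t = 0 and -7.8s + 4.2t = -13.4 meet at (67/39, 0), but that point violates 10.9s - 1.8t ≤ -4.3. Every candidate vertex is excluded by some other constraint, so the feasible region is empty.

infeasible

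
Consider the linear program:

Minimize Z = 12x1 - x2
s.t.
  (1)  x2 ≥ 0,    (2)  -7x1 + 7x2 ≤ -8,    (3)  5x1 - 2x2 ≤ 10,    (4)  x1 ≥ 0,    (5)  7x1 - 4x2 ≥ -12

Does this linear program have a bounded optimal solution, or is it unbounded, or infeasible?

bounded optimum

Feasible corners and Z = 12x1 - x2:
  (8/7, 0) → Z = 96/7
  (2, 0) → Z = 24
  (18/7, 10/7) → Z = 206/7
The feasible region has finitely many vertices and no improving ray; the minimum is 96/7 at (8/7, 0).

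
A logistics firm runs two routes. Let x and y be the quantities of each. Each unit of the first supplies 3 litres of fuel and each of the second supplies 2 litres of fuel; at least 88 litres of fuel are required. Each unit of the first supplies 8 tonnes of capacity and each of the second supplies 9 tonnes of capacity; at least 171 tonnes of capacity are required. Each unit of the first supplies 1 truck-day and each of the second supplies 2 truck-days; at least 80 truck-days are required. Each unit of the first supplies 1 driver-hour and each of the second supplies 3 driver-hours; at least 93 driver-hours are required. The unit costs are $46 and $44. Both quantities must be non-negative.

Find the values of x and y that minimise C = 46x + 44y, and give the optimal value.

Feasible corners and C = 46x + 44y:
  (0, 44) → C = 1936
  (93, 0) → C = 4278
  (4, 38) → C = 1856
  (54, 13) → C = 3056
The feasible region is unbounded (it extends along (0, 1), (1, 0)), but C strictly increases along every unbounded feasible direction, so there is no improving ray and the minimum is attained at a vertex.

The binding constraints are 3x + 2y = 88 and x + 2y = 80.
Solving simultaneously gives x = 4, y = 38.

x = 4, y = 38, minimum C = 1856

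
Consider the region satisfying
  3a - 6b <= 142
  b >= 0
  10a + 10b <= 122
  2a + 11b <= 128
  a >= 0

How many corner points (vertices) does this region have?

Of the 10 pairwise boundary intersections, those satisfying every inequality are:
  (61/5, 0)
  (0, 0)
  (31/45, 518/45)
  (0, 128/11)

4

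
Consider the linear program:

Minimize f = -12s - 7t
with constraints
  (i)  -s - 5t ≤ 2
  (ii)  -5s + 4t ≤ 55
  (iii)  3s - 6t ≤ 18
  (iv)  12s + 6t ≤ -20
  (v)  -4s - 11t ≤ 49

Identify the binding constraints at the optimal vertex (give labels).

(ii) and (iv)

Corner points and f = -12s - 7t:
  (-283/29, 45/29) → f = 3081/29
  (-44/27, -2/27) → f = 542/27
  (-205/39, 280/39) → f = 500/39

The minimum is at (-205/39, 280/39). Substituting into each constraint, equality holds for (ii) and (iv); the remaining constraints have slack.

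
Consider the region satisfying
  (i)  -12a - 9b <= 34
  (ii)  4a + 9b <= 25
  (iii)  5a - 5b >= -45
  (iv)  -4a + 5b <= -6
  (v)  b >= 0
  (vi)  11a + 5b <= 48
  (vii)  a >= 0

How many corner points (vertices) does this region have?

4

The feasible vertices (each the meet of two boundaries and inside every other half-plane) are:
  (179/56, 19/14)
  (307/79, 83/79)
  (3/2, 0)
  (48/11, 0)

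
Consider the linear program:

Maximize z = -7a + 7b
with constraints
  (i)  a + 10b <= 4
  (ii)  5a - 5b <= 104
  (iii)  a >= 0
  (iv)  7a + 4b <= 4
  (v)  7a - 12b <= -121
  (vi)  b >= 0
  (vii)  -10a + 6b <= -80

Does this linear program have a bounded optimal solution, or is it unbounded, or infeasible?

infeasible

The boundaries b = 0 and -10a + 6b = -80 meet at (8, 0), but that point violates a + 10b ≤ 4. Every candidate vertex is excluded by some other constraint, so the feasible region is empty.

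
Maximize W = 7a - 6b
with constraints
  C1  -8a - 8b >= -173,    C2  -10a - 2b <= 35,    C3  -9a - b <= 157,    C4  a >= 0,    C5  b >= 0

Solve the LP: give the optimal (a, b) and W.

Vertices and W = 7a - 6b:
  (0, 173/8) → W = -519/4
  (173/8, 0) → W = 1211/8
  (0, 0) → W = 0

At the optimal vertex, -8a - 8b = -173 and b = 0.
Solving simultaneously gives a = 173/8, b = 0.

a = 173/8, b = 0, maximum W = 1211/8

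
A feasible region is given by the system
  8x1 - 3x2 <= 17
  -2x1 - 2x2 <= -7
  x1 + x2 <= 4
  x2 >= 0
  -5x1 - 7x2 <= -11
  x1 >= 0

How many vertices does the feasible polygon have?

Pairwise boundary intersections that survive every other constraint:
  (5/2, 1)
  (29/11, 15/11)
  (0, 7/2)
  (0, 4)

4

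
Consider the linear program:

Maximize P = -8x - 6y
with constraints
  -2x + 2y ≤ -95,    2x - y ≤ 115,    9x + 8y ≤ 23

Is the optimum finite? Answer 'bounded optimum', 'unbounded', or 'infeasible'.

unbounded

From the feasible point (403/17, -809/34), moving in the direction (-1, -2) keeps every constraint satisfied while P increases without bound.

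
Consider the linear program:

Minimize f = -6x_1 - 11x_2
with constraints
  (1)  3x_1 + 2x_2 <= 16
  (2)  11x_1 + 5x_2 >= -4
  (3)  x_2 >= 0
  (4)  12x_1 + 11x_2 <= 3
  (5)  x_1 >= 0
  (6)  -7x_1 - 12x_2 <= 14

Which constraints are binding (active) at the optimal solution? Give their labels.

Extreme points and f = -6x_1 - 11x_2:
  (1/4, 0) → f = -3/2
  (0, 0) → f = 0
  (0, 3/11) → f = -3

The minimum is at (0, 3/11). Substituting into each constraint, equality holds for (4) and (5); the remaining constraints have slack.

(4) and (5)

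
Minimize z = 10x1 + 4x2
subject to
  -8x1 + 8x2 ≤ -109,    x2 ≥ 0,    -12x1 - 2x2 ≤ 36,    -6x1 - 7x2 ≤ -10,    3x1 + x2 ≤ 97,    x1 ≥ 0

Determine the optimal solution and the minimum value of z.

Feasible corners and z = 10x1 + 4x2:
  (109/8, 0) → z = 545/4
  (885/32, 449/32) → z = 5323/16
  (97/3, 0) → z = 970/3

At the optimal vertex, -8x1 + 8x2 = -109 and x2 = 0.
Solving simultaneously gives x1 = 109/8, x2 = 0.

x1 = 109/8, x2 = 0, minimum z = 545/4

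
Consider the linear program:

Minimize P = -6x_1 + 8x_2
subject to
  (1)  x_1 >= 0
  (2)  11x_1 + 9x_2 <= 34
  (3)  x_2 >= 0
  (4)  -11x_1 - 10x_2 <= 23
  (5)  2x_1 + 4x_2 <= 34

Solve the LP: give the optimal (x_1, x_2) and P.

x_1 = 34/11, x_2 = 0, minimum P = -204/11

Vertices and P = -6x_1 + 8x_2:
  (0, 34/9) → P = 272/9
  (0, 0) → P = 0
  (34/11, 0) → P = -204/11

The binding constraints are 11x_1 + 9x_2 = 34 and x_2 = 0.
Solving simultaneously gives x_1 = 34/11, x_2 = 0.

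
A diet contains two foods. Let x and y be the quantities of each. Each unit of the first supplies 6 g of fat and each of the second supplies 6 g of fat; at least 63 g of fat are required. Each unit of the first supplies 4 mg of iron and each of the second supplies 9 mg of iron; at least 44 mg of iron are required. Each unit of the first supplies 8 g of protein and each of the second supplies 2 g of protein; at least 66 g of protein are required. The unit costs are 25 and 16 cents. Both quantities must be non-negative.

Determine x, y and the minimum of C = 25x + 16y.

Vertices and C = 25x + 16y:
  (0, 33) → C = 528
  (11, 0) → C = 275
  (101/10, 2/5) → C = 2589/10
  (15/2, 3) → C = 471/2
The feasible region is unbounded (it extends along (0, 1), (1, 0)), but C strictly increases along every unbounded feasible direction, so there is no improving ray and the minimum is attained at a vertex.

At the optimal vertex, 6x + 6y = 63 and 8x + 2y = 66.
Solving simultaneously gives x = 15/2, y = 3.

x = 15/2, y = 3, minimum C = 471/2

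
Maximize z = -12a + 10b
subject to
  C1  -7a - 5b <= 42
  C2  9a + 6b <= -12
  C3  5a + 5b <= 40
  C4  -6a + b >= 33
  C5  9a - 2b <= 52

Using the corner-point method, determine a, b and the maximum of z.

a = -41, b = 49, maximum z = 982

Vertices and z = -12a + 10b:
  (-41, 49) → z = 982
  (-207/37, -21/37) → z = 2274/37
  (-20, 28) → z = 520
  (-14/3, 5) → z = 106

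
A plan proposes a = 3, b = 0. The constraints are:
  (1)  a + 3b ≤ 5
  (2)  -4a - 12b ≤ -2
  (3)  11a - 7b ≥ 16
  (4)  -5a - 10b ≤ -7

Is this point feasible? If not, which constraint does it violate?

feasible

(1): 3 ≤ 5 ✓
(2): -12 ≤ -2 ✓
(3): 33 ≥ 16 ✓
(4): -15 ≤ -7 ✓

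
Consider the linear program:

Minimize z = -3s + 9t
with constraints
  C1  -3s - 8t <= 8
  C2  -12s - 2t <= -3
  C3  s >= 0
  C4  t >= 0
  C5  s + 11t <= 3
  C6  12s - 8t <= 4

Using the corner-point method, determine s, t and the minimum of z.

Extreme points and z = -3s + 9t:
  (1/4, 0) → z = -3/4
  (27/130, 33/130) → z = 108/65
  (1/3, 0) → z = -1
  (17/35, 8/35) → z = 3/5

At the optimal vertex, t = 0 and 12s - 8t = 4.
Solving simultaneously gives s = 1/3, t = 0.

s = 1/3, t = 0, minimum z = -1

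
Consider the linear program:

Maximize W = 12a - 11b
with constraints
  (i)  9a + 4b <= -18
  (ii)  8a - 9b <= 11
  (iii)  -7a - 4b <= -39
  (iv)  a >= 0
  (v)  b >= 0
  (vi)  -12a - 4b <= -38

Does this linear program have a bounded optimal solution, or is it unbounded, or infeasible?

The boundaries 8a - 9b = 11 and -7a - 4b = -39 meet at (79/19, 47/19), but that point violates 9a + 4b ≤ -18. Every candidate vertex is excluded by some other constraint, so the feasible region is empty.

infeasible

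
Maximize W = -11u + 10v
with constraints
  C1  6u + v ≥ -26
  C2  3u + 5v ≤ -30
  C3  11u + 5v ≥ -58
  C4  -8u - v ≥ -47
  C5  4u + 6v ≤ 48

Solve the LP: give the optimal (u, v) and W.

u = -7/2, v = -39/10, maximum W = -1/2

Corner points and W = -11u + 10v:
  (-7/2, -39/10) → W = -1/2
  (265/37, -381/37) → W = -6725/37
  (293/29, -981/29) → W = -13033/29

At the optimal vertex, 3u + 5v = -30 and 11u + 5v = -58.
Solving simultaneously gives u = -7/2, v = -39/10.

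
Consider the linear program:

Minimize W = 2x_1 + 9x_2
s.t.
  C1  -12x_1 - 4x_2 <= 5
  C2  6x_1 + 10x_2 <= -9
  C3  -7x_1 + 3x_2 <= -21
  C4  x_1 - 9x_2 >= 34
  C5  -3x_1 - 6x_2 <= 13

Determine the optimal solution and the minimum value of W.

Vertices and W = 2x_1 + 9x_2:
  (259/64, -213/64) → W = -1399/64
  (38/3, -17/2) → W = -307/6
  (29/11, -115/33) → W = -287/11

At the optimal vertex, 6x_1 + 10x_2 = -9 and -3x_1 - 6x_2 = 13.
Solving simultaneously gives x_1 = 38/3, x_2 = -17/2.

x_1 = 38/3, x_2 = -17/2, minimum W = -307/6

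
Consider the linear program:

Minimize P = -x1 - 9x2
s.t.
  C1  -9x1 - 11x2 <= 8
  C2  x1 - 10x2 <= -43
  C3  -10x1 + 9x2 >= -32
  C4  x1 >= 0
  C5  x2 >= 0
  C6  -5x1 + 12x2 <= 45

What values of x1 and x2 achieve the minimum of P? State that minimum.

Extreme points and P = -x1 - 9x2:
  (101/13, 66/13) → P = -695/13
  (33/19, 85/19) → P = -42
  (263/25, 122/15) → P = -2093/25

x1 = 263/25, x2 = 122/15, minimum P = -2093/25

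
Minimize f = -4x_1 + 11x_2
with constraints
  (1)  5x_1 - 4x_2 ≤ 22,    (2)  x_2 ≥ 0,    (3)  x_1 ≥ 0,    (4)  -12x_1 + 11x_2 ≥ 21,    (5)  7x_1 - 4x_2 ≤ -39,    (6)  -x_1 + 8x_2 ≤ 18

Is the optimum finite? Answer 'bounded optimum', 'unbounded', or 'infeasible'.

infeasible

The boundaries x_2 = 0 and 7x_1 - 4x_2 = -39 meet at (-39/7, 0), but that point violates x_1 ≥ 0. Every candidate vertex is excluded by some other constraint, so the feasible region is empty.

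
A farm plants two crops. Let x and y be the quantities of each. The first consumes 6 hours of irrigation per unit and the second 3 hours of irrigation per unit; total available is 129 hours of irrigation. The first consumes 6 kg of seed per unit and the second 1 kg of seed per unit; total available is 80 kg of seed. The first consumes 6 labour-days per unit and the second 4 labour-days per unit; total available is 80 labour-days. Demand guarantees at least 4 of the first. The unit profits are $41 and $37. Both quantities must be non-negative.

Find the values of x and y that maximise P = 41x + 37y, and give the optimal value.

x = 4, y = 14, maximum P = 682

Corner points and P = 41x + 37y:
  (40/3, 0) → P = 1640/3
  (4, 0) → P = 164
  (4, 14) → P = 682

The binding constraints are 6x + 4y = 80 and x = 4.
Solving simultaneously gives x = 4, y = 14.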